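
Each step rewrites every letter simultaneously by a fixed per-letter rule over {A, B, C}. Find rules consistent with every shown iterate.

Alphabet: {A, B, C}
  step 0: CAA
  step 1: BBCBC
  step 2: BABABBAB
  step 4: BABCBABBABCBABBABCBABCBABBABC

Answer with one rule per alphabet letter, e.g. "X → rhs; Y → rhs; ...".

A->BC, B->BA, C->B

  step 1 ⇒ step 2: BBCBC ⇒ BA·BA·B·BA·B
    B ↦ BA
    C ↦ B
  step 0 ⇒ step 1: CAA ⇒ B·BC·BC
    A ↦ BC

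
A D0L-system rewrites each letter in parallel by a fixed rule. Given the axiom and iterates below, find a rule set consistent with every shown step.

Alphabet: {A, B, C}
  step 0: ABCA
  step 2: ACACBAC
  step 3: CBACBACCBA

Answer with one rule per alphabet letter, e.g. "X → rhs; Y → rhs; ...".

  step 2 ⇒ step 3: ACACBAC ⇒ CB·A·CB·A·C·CB·A
    A ↦ CB
    B ↦ C
    C ↦ A

A->CB, B->C, C->A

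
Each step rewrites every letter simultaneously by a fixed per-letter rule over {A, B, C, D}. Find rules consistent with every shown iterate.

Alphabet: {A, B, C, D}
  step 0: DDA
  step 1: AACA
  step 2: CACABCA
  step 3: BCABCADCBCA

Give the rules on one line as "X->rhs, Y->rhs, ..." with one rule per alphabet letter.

  step 2 ⇒ step 3: CACABCA ⇒ B·CA·B·CA·DC·B·CA
    A ↦ CA
    B ↦ DC
    C ↦ B
  step 0 ⇒ step 1: DDA ⇒ A·A·CA
    D ↦ A

A->CA, B->DC, C->B, D->A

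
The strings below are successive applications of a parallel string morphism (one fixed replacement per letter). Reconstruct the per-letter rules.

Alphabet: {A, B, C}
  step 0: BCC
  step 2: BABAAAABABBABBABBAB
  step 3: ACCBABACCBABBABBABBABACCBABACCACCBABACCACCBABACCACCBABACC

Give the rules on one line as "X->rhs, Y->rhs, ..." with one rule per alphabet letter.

  step 2 ⇒ step 3: BABAAAABABBABBABBAB ⇒ ACC·BAB·ACC·BAB·BAB·BAB·BAB·ACC·BAB·ACC·ACC·BAB·ACC·ACC·BAB·ACC·ACC·BAB·ACC
    A ↦ BAB
    B ↦ ACC
    C ↦ AA  (constrained at step 0)

A->BAB, B->ACC, C->AA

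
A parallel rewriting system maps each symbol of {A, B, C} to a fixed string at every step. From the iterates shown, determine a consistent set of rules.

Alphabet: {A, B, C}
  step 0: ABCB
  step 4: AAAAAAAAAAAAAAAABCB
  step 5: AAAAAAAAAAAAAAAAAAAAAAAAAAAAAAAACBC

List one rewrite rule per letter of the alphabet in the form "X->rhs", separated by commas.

A->AA, B->C, C->B

  step 4 ⇒ step 5: AAAAAAAAAAAAAAAABCB ⇒ AA·AA·AA·AA·AA·AA·AA·AA·AA·AA·AA·AA·AA·AA·AA·AA·C·B·C
    A ↦ AA
    B ↦ C
    C ↦ B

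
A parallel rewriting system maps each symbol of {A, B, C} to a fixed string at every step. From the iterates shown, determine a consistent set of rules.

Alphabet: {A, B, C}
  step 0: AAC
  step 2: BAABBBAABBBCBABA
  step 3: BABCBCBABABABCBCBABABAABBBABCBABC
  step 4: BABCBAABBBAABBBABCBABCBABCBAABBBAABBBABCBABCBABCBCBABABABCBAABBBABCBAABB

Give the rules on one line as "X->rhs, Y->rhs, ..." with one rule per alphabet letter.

  step 3 ⇒ step 4: BABCBCBABABABCBCBABABAABBBABCBABC ⇒ BA·BC·BA·ABB·BA·ABB·BA·BC·BA·BC·BA·BC·BA·ABB·BA·ABB·BA·BC·BA·BC·BA·BC·BC·BA·BA·BA·BC·BA·ABB·BA·BC·BA·ABB
    A ↦ BC
    B ↦ BA
    C ↦ ABB

A->BC, B->BA, C->ABB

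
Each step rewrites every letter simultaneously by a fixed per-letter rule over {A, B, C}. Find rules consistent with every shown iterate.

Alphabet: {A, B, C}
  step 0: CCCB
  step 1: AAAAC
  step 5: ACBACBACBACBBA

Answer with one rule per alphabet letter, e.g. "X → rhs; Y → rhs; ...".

A->B, B->AC, C->A

  step 0 ⇒ step 1: CCCB ⇒ A·A·A·AC
    B ↦ AC
    C ↦ A
    A ↦ B  (constrained at step 1)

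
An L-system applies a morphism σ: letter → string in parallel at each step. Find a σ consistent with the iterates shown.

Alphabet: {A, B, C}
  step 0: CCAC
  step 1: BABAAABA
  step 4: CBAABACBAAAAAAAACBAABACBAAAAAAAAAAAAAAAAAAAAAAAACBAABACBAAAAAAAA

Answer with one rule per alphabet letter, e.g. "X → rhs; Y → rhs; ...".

  step 0 ⇒ step 1: CCAC ⇒ BA·BA·AA·BA
    A ↦ AA
    C ↦ BA
    B ↦ CB  (constrained at step 1)

A->AA, B->CB, C->BA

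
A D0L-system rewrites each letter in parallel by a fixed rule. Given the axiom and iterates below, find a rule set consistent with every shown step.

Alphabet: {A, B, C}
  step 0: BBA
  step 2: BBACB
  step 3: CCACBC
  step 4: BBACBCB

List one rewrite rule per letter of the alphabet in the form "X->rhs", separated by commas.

  step 3 ⇒ step 4: CCACBC ⇒ B·B·AC·B·C·B
    A ↦ AC
    B ↦ C
    C ↦ B

A->AC, B->C, C->B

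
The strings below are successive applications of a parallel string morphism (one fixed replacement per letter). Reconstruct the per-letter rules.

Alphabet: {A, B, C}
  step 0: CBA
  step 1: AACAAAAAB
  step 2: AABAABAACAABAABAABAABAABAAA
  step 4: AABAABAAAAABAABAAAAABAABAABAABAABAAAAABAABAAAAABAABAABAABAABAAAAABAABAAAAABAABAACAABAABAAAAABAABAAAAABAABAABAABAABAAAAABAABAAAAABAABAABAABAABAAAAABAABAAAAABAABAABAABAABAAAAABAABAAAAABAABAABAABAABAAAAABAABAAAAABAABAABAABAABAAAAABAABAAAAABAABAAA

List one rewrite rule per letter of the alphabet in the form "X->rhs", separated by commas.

  step 1 ⇒ step 2: AACAAAAAB ⇒ AAB·AAB·AAC·AAB·AAB·AAB·AAB·AAB·AAA
    A ↦ AAB
    B ↦ AAA
    C ↦ AAC

A->AAB, B->AAA, C->AAC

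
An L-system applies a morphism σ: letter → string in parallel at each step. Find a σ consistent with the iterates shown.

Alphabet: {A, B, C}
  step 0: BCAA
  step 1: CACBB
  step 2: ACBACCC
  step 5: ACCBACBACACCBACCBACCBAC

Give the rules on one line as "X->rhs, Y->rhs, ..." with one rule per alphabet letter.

  step 1 ⇒ step 2: CACBB ⇒ AC·B·AC·C·C
    A ↦ B
    B ↦ C
    C ↦ AC

A->B, B->C, C->AC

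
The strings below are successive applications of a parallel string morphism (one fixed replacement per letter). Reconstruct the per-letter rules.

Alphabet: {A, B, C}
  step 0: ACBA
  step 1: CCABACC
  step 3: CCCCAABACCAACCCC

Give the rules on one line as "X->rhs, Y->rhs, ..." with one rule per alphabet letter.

  step 0 ⇒ step 1: ACBA ⇒ CC·A·BA·CC
    A ↦ CC
    B ↦ BA
    C ↦ A

A->CC, B->BA, C->A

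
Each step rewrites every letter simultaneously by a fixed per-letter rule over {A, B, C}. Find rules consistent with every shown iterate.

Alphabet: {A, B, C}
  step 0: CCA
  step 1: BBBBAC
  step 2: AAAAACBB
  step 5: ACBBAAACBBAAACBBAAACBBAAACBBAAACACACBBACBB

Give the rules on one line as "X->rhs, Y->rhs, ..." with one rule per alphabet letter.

  step 1 ⇒ step 2: BBBBAC ⇒ A·A·A·A·AC·BB
    A ↦ AC
    B ↦ A
    C ↦ BB

A->AC, B->A, C->BB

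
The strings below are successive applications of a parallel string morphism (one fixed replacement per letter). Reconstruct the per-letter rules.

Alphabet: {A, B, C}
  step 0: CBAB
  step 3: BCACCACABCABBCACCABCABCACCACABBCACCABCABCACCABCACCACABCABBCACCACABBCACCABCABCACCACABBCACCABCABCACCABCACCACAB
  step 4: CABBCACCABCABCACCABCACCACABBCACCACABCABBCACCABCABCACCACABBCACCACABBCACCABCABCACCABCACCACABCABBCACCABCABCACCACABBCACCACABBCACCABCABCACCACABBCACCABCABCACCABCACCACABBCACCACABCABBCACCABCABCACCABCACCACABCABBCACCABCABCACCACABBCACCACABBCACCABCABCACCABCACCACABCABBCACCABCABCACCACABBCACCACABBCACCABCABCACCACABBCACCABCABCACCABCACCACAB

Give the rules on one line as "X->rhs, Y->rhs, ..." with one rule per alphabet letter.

  step 3 ⇒ step 4: BCACCACABCABBCACCABCABCACCACABBCACCABCABCACCABCACCACABCABBCACCACABBCACCABCABCACCACABBCACCABCABCACCABCACCACAB ⇒ CAB·BCA·CCA·BCA·BCA·CCA·BCA·CCA·CAB·BCA·CCA·CAB·CAB·BCA·CCA·BCA·BCA·CCA·CAB·BCA·CCA·CAB·BCA·CCA·BCA·BCA·CCA·BCA·CCA·CAB·CAB·BCA·CCA·BCA·BCA·CCA·CAB·BCA·CCA·CAB·BCA·CCA·BCA·BCA·CCA·CAB·BCA·CCA·BCA·BCA·CCA·BCA·CCA·CAB·BCA·CCA·CAB·CAB·BCA·CCA·BCA·BCA·CCA·BCA·CCA·CAB·CAB·BCA·CCA·BCA·BCA·CCA·CAB·BCA·CCA·CAB·BCA·CCA·BCA·BCA·CCA·BCA·CCA·CAB·CAB·BCA·CCA·BCA·BCA·CCA·CAB·BCA·CCA·CAB·BCA·CCA·BCA·BCA·CCA·CAB·BCA·CCA·BCA·BCA·CCA·BCA·CCA·CAB
    A ↦ CCA
    B ↦ CAB
    C ↦ BCA

A->CCA, B->CAB, C->BCA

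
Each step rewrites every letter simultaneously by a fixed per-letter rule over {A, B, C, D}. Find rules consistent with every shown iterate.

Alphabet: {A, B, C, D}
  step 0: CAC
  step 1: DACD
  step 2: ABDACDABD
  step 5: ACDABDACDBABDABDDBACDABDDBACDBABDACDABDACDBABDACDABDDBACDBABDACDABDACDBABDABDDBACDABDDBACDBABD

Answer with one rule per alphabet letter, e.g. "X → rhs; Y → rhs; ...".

A->AC, B->DB, C->D, D->ABD

  step 1 ⇒ step 2: DACD ⇒ ABD·AC·D·ABD
    A ↦ AC
    C ↦ D
    D ↦ ABD
    B ↦ DB  (constrained at step 2)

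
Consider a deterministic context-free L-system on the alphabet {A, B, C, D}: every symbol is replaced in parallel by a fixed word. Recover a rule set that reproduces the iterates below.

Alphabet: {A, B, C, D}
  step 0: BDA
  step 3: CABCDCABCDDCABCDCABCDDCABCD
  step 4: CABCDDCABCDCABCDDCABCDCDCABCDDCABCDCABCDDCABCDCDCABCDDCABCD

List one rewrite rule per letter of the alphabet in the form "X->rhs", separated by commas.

A->CD, B->D, C->CAB, D->CD

  step 3 ⇒ step 4: CABCDCABCDDCABCDCABCDDCABCD ⇒ CAB·CD·D·CAB·CD·CAB·CD·D·CAB·CD·CD·CAB·CD·D·CAB·CD·CAB·CD·D·CAB·CD·CD·CAB·CD·D·CAB·CD
    A ↦ CD
    B ↦ D
    C ↦ CAB
    D ↦ CD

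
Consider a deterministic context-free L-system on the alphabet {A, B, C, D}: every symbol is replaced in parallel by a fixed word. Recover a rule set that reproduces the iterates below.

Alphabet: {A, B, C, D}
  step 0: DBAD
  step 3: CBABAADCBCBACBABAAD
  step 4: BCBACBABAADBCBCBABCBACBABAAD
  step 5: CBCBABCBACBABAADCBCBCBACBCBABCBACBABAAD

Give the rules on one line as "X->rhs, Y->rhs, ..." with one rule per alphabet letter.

  step 4 ⇒ step 5: BCBACBABAADBCBCBABCBACBABAAD ⇒ C·B·C·BA·B·C·BA·C·BA·BA·AD·C·B·C·B·C·BA·C·B·C·BA·B·C·BA·C·BA·BA·AD
    A ↦ BA
    B ↦ C
    C ↦ B
    D ↦ AD

A->BA, B->C, C->B, D->AD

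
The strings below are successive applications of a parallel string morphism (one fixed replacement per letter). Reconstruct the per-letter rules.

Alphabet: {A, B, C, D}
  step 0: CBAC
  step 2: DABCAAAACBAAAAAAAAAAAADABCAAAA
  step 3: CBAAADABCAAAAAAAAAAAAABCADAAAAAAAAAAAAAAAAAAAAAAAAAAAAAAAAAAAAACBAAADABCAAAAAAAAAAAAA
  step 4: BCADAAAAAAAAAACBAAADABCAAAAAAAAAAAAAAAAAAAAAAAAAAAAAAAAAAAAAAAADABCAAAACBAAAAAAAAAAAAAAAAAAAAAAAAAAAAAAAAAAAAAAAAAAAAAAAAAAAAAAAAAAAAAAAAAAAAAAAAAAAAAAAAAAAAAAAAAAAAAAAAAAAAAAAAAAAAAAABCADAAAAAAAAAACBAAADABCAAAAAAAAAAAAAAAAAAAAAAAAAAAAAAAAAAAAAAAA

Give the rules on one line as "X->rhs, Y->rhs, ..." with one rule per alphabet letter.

  step 3 ⇒ step 4: CBAAADABCAAAAAAAAAAAAABCADAAAAAAAAAAAAAAAAAAAAAAAAAAAAAAAAAAAAACBAAADABCAAAAAAAAAAAAA ⇒ BCA·DA·AAA·AAA·AAA·CB·AAA·DA·BCA·AAA·AAA·AAA·AAA·AAA·AAA·AAA·AAA·AAA·AAA·AAA·AAA·AAA·DA·BCA·AAA·CB·AAA·AAA·AAA·AAA·AAA·AAA·AAA·AAA·AAA·AAA·AAA·AAA·AAA·AAA·AAA·AAA·AAA·AAA·AAA·AAA·AAA·AAA·AAA·AAA·AAA·AAA·AAA·AAA·AAA·AAA·AAA·AAA·AAA·AAA·AAA·AAA·AAA·BCA·DA·AAA·AAA·AAA·CB·AAA·DA·BCA·AAA·AAA·AAA·AAA·AAA·AAA·AAA·AAA·AAA·AAA·AAA·AAA·AAA
    A ↦ AAA
    B ↦ DA
    C ↦ BCA
    D ↦ CB

A->AAA, B->DA, C->BCA, D->CB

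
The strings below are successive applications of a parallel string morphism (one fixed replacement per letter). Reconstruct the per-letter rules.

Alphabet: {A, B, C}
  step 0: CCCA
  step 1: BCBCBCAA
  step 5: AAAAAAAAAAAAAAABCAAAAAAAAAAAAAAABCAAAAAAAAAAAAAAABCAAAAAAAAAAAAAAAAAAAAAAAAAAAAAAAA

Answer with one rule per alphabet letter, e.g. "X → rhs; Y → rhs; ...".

A->AA, B->A, C->BC

  step 0 ⇒ step 1: CCCA ⇒ BC·BC·BC·AA
    A ↦ AA
    C ↦ BC
    B ↦ A  (constrained at step 1)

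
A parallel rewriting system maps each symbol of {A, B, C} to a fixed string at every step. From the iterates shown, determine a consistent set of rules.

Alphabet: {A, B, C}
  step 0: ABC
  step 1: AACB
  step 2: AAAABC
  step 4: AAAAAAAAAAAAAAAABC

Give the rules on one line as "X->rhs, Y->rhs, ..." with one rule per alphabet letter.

A->AA, B->C, C->B

  step 1 ⇒ step 2: AACB ⇒ AA·AA·B·C
    A ↦ AA
    B ↦ C
    C ↦ B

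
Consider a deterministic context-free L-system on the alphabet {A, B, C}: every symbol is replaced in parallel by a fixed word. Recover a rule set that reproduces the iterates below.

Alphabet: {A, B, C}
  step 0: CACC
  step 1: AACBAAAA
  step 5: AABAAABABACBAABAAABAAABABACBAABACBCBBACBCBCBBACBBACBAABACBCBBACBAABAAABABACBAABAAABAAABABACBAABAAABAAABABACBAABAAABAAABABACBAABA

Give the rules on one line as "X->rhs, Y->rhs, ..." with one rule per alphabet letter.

  step 0 ⇒ step 1: CACC ⇒ AA·CB·AA·AA
    A ↦ CB
    C ↦ AA
    B ↦ BA  (constrained at step 1)

A->CB, B->BA, C->AA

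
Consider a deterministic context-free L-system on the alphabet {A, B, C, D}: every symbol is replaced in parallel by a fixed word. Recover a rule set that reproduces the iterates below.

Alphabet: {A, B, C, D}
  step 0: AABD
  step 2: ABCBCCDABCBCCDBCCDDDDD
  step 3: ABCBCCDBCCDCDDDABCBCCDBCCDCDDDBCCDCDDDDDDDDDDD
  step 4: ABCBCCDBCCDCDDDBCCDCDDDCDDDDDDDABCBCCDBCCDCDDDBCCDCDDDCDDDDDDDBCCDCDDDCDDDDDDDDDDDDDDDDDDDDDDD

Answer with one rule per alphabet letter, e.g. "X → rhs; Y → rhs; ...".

A->ABC, B->BC, C->CD, D->DD

  step 3 ⇒ step 4: ABCBCCDBCCDCDDDABCBCCDBCCDCDDDBCCDCDDDDDDDDDDD ⇒ ABC·BC·CD·BC·CD·CD·DD·BC·CD·CD·DD·CD·DD·DD·DD·ABC·BC·CD·BC·CD·CD·DD·BC·CD·CD·DD·CD·DD·DD·DD·BC·CD·CD·DD·CD·DD·DD·DD·DD·DD·DD·DD·DD·DD·DD·DD
    A ↦ ABC
    B ↦ BC
    C ↦ CD
    D ↦ DD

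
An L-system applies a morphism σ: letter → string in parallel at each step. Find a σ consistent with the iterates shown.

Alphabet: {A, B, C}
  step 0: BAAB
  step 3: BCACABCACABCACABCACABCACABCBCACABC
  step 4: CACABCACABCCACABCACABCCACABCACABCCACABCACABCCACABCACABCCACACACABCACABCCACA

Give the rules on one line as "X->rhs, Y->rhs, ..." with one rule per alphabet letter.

A->BC, B->C, C->ACA

  step 3 ⇒ step 4: BCACABCACABCACABCACABCACABCBCACABC ⇒ C·ACA·BC·ACA·BC·C·ACA·BC·ACA·BC·C·ACA·BC·ACA·BC·C·ACA·BC·ACA·BC·C·ACA·BC·ACA·BC·C·ACA·C·ACA·BC·ACA·BC·C·ACA
    A ↦ BC
    B ↦ C
    C ↦ ACA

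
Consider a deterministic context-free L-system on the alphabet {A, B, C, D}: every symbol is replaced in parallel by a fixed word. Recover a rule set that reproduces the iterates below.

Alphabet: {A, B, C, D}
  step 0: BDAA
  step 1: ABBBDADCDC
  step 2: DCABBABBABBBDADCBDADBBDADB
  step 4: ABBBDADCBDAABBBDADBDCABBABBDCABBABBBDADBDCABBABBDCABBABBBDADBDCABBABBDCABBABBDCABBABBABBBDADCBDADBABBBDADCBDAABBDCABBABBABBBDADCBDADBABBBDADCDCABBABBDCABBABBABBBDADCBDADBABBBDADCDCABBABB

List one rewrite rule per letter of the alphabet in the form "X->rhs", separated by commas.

  step 1 ⇒ step 2: ABBBDADCDC ⇒ DC·ABB·ABB·ABB·BDA·DC·BDA·DB·BDA·DB
    A ↦ DC
    B ↦ ABB
    C ↦ DB
    D ↦ BDA

A->DC, B->ABB, C->DB, D->BDA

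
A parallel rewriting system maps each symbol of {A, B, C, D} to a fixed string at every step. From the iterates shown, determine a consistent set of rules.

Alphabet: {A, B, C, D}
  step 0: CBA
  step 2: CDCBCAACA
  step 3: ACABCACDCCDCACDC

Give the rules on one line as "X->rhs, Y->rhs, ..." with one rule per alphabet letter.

  step 2 ⇒ step 3: CDCBCAACA ⇒ A·C·A·BC·A·CDC·CDC·A·CDC
    A ↦ CDC
    B ↦ BC
    C ↦ A
    D ↦ C

A->CDC, B->BC, C->A, D->C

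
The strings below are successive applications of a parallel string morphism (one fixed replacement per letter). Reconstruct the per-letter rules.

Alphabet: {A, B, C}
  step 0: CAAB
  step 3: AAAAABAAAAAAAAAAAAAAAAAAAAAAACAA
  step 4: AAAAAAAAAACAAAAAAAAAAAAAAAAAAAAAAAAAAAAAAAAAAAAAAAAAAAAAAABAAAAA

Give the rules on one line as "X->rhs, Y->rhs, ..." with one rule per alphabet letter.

A->AA, B->C, C->ABA

  step 3 ⇒ step 4: AAAAABAAAAAAAAAAAAAAAAAAAAAAACAA ⇒ AA·AA·AA·AA·AA·C·AA·AA·AA·AA·AA·AA·AA·AA·AA·AA·AA·AA·AA·AA·AA·AA·AA·AA·AA·AA·AA·AA·AA·ABA·AA·AA
    A ↦ AA
    B ↦ C
    C ↦ ABA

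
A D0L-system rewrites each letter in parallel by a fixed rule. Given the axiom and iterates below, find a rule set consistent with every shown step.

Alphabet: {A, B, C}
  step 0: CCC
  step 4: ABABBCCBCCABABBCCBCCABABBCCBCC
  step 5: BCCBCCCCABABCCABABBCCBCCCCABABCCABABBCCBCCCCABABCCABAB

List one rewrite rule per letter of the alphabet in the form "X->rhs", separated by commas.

A->B, B->CC, C->AB

  step 4 ⇒ step 5: ABABBCCBCCABABBCCBCCABABBCCBCC ⇒ B·CC·B·CC·CC·AB·AB·CC·AB·AB·B·CC·B·CC·CC·AB·AB·CC·AB·AB·B·CC·B·CC·CC·AB·AB·CC·AB·AB
    A ↦ B
    B ↦ CC
    C ↦ AB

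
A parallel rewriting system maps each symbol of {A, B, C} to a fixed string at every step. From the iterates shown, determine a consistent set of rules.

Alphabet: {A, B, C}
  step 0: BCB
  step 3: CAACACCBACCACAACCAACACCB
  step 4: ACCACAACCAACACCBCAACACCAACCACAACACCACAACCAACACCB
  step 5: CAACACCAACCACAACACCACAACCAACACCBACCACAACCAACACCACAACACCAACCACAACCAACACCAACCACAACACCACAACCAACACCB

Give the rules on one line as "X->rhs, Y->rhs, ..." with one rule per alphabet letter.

A->CA, B->CB, C->AC

  step 4 ⇒ step 5: ACCACAACCAACACCBCAACACCAACCACAACACCACAACCAACACCB ⇒ CA·AC·AC·CA·AC·CA·CA·AC·AC·CA·CA·AC·CA·AC·AC·CB·AC·CA·CA·AC·CA·AC·AC·CA·CA·AC·AC·CA·AC·CA·CA·AC·CA·AC·AC·CA·AC·CA·CA·AC·AC·CA·CA·AC·CA·AC·AC·CB
    A ↦ CA
    B ↦ CB
    C ↦ AC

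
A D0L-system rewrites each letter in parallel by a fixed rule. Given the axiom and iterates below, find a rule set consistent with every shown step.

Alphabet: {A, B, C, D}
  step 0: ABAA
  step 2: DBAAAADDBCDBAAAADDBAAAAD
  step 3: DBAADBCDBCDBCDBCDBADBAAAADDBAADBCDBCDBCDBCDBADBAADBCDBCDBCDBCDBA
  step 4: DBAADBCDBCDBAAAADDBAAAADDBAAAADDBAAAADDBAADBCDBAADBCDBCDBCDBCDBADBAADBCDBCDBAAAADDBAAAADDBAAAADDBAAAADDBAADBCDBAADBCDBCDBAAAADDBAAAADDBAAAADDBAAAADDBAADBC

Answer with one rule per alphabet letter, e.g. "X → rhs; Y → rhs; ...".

A->DBC, B->A, C->AAD, D->DBA

  step 3 ⇒ step 4: DBAADBCDBCDBCDBCDBADBAAAADDBAADBCDBCDBCDBCDBADBAADBCDBCDBCDBCDBA ⇒ DBA·A·DBC·DBC·DBA·A·AAD·DBA·A·AAD·DBA·A·AAD·DBA·A·AAD·DBA·A·DBC·DBA·A·DBC·DBC·DBC·DBC·DBA·DBA·A·DBC·DBC·DBA·A·AAD·DBA·A·AAD·DBA·A·AAD·DBA·A·AAD·DBA·A·DBC·DBA·A·DBC·DBC·DBA·A·AAD·DBA·A·AAD·DBA·A·AAD·DBA·A·AAD·DBA·A·DBC
    A ↦ DBC
    B ↦ A
    C ↦ AAD
    D ↦ DBA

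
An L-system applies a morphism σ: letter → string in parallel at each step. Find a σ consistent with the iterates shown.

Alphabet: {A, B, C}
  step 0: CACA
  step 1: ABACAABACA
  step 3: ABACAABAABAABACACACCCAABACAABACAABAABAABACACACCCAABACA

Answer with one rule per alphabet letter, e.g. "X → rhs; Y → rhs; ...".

  step 0 ⇒ step 1: CACA ⇒ ABA·CA·ABA·CA
    A ↦ CA
    C ↦ ABA
    B ↦ CC  (constrained at step 1)

A->CA, B->CC, C->ABA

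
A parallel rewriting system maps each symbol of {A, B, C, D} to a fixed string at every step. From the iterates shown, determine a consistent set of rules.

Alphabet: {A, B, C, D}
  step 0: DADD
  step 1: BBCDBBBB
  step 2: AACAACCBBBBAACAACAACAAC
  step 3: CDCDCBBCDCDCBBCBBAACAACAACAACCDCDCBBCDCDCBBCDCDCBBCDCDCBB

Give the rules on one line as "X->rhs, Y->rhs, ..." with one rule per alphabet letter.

  step 2 ⇒ step 3: AACAACCBBBBAACAACAACAAC ⇒ CD·CD·CBB·CD·CD·CBB·CBB·AAC·AAC·AAC·AAC·CD·CD·CBB·CD·CD·CBB·CD·CD·CBB·CD·CD·CBB
    A ↦ CD
    B ↦ AAC
    C ↦ CBB
  step 0 ⇒ step 1: DADD ⇒ BB·CD·BB·BB
    D ↦ BB

A->CD, B->AAC, C->CBB, D->BB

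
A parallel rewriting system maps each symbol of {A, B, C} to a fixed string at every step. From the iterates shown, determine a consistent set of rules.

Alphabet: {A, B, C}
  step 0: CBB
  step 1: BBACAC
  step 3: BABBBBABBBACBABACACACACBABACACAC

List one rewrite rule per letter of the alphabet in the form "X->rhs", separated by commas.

A->BAB, B->AC, C->BB

  step 0 ⇒ step 1: CBB ⇒ BB·AC·AC
    B ↦ AC
    C ↦ BB
    A ↦ BAB  (constrained at step 1)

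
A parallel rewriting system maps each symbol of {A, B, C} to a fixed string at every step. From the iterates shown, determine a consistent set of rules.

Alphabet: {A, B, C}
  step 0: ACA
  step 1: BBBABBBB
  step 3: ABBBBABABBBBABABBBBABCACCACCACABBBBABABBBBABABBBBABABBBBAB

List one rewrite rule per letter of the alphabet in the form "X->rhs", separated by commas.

A->BBB, B->CAC, C->AB

  step 0 ⇒ step 1: ACA ⇒ BBB·AB·BBB
    A ↦ BBB
    C ↦ AB
    B ↦ CAC  (constrained at step 1)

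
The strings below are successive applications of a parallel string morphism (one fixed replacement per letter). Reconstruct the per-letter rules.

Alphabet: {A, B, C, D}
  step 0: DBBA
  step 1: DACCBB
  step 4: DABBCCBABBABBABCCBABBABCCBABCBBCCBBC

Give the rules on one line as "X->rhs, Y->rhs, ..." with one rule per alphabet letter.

  step 0 ⇒ step 1: DBBA ⇒ DA·C·C·BB
    A ↦ BB
    B ↦ C
    D ↦ DA
    C ↦ BAB  (constrained at step 1)

A->BB, B->C, C->BAB, D->DA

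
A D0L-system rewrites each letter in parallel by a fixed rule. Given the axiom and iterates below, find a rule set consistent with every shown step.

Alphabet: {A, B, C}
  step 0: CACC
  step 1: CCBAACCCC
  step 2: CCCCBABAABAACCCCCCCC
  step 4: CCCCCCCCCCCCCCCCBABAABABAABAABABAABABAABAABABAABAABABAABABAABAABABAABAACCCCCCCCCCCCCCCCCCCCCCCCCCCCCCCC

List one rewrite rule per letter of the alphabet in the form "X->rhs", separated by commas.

A->BAA, B->BA, C->CC

  step 1 ⇒ step 2: CCBAACCCC ⇒ CC·CC·BA·BAA·BAA·CC·CC·CC·CC
    A ↦ BAA
    B ↦ BA
    C ↦ CC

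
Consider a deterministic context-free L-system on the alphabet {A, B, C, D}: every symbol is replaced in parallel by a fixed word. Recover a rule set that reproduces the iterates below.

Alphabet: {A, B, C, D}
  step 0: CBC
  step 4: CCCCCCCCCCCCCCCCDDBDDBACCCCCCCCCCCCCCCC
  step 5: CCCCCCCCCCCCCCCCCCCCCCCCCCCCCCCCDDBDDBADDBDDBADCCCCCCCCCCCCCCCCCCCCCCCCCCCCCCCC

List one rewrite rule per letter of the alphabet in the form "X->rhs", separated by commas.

A->D, B->A, C->CC, D->DDB

  step 4 ⇒ step 5: CCCCCCCCCCCCCCCCDDBDDBACCCCCCCCCCCCCCCC ⇒ CC·CC·CC·CC·CC·CC·CC·CC·CC·CC·CC·CC·CC·CC·CC·CC·DDB·DDB·A·DDB·DDB·A·D·CC·CC·CC·CC·CC·CC·CC·CC·CC·CC·CC·CC·CC·CC·CC·CC
    A ↦ D
    B ↦ A
    C ↦ CC
    D ↦ DDB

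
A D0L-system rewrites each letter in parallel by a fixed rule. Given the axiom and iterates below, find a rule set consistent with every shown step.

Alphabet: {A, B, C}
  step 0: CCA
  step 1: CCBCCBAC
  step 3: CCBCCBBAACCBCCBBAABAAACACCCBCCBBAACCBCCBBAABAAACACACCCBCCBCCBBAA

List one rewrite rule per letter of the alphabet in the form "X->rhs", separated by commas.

A->AC, B->BAA, C->CCB

  step 0 ⇒ step 1: CCA ⇒ CCB·CCB·AC
    A ↦ AC
    C ↦ CCB
    B ↦ BAA  (constrained at step 1)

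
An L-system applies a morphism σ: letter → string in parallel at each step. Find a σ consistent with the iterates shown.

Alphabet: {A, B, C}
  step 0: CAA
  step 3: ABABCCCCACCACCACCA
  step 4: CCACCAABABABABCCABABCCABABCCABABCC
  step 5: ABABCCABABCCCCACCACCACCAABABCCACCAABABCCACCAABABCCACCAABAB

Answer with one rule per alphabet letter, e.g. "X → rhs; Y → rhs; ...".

  step 4 ⇒ step 5: CCACCAABABABABCCABABCCABABCCABABCC ⇒ AB·AB·CC·AB·AB·CC·CC·A·CC·A·CC·A·CC·A·AB·AB·CC·A·CC·A·AB·AB·CC·A·CC·A·AB·AB·CC·A·CC·A·AB·AB
    A ↦ CC
    B ↦ A
    C ↦ AB

A->CC, B->A, C->AB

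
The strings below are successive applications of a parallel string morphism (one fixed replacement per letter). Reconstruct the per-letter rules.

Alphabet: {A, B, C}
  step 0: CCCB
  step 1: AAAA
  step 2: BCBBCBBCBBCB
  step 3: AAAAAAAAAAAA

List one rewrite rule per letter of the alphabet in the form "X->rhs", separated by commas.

  step 2 ⇒ step 3: BCBBCBBCBBCB ⇒ A·A·A·A·A·A·A·A·A·A·A·A
    B ↦ A
    C ↦ A
  step 1 ⇒ step 2: AAAA ⇒ BCB·BCB·BCB·BCB
    A ↦ BCB

A->BCB, B->A, C->A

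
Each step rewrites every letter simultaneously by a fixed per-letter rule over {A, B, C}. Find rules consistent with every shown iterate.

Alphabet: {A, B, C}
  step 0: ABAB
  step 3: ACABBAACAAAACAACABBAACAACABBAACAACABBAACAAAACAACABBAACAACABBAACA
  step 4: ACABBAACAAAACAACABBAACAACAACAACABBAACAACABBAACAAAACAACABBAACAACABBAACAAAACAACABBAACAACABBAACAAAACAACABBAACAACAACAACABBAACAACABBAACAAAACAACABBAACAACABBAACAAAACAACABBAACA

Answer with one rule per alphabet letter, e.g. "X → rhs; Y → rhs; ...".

  step 3 ⇒ step 4: ACABBAACAAAACAACABBAACAACABBAACAACABBAACAAAACAACABBAACAACABBAACA ⇒ ACA·BBA·ACA·A·A·ACA·ACA·BBA·ACA·ACA·ACA·ACA·BBA·ACA·ACA·BBA·ACA·A·A·ACA·ACA·BBA·ACA·ACA·BBA·ACA·A·A·ACA·ACA·BBA·ACA·ACA·BBA·ACA·A·A·ACA·ACA·BBA·ACA·ACA·ACA·ACA·BBA·ACA·ACA·BBA·ACA·A·A·ACA·ACA·BBA·ACA·ACA·BBA·ACA·A·A·ACA·ACA·BBA·ACA
    A ↦ ACA
    B ↦ A
    C ↦ BBA

A->ACA, B->A, C->BBA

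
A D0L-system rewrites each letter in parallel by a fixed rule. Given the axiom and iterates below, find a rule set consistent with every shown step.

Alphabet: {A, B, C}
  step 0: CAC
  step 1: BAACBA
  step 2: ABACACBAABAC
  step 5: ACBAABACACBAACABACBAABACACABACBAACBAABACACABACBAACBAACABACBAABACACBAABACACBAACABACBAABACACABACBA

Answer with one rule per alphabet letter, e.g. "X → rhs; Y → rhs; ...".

A->AC, B->AB, C->BA

  step 1 ⇒ step 2: BAACBA ⇒ AB·AC·AC·BA·AB·AC
    A ↦ AC
    B ↦ AB
    C ↦ BA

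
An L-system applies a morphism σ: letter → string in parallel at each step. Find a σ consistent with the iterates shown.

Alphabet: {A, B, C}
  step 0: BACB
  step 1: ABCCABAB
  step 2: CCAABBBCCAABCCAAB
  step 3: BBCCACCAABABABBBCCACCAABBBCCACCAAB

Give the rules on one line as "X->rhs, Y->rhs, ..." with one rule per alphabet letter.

A->CCA, B->AB, C->B

  step 2 ⇒ step 3: CCAABBBCCAABCCAAB ⇒ B·B·CCA·CCA·AB·AB·AB·B·B·CCA·CCA·AB·B·B·CCA·CCA·AB
    A ↦ CCA
    B ↦ AB
    C ↦ B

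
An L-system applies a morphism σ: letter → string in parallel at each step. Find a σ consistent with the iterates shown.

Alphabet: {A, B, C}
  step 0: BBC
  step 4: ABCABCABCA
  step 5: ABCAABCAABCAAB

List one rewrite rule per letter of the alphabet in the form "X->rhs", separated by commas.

  step 4 ⇒ step 5: ABCABCABCA ⇒ AB·C·A·AB·C·A·AB·C·A·AB
    A ↦ AB
    B ↦ C
    C ↦ A

A->AB, B->C, C->A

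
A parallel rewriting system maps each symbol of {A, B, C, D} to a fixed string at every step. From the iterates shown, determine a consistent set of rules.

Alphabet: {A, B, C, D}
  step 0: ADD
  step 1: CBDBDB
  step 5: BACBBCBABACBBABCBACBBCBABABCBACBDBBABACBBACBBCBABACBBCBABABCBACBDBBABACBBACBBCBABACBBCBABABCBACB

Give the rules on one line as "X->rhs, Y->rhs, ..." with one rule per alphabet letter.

A->CB, B->BA, C->BC, D->DB

  step 0 ⇒ step 1: ADD ⇒ CB·DB·DB
    A ↦ CB
    D ↦ DB
    B ↦ BA  (constrained at step 1)
    C ↦ BC  (constrained at step 1)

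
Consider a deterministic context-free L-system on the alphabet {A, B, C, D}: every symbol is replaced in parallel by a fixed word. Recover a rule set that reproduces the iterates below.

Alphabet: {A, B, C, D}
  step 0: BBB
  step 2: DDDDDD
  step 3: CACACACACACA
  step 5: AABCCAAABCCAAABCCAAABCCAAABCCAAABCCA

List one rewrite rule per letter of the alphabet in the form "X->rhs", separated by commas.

A->D, B->AA, C->BC, D->CA

  step 2 ⇒ step 3: DDDDDD ⇒ CA·CA·CA·CA·CA·CA
    D ↦ CA
    A ↦ D  (constrained at step 3)
    B ↦ AA  (constrained at step 0)
    C ↦ BC  (constrained at step 3)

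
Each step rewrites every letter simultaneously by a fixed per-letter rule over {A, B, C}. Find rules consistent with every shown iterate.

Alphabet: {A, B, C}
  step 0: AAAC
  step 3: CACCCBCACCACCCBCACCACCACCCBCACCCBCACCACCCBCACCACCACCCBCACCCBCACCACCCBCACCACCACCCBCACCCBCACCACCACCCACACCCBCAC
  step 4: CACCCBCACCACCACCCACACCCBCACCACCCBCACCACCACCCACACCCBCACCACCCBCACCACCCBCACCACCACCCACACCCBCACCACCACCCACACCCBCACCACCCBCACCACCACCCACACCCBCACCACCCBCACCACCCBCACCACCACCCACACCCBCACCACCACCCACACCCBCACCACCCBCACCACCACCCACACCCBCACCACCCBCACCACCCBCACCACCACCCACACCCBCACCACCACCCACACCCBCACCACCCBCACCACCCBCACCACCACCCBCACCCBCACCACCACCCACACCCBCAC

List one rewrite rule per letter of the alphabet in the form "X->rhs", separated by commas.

A->CCB, B->CCA, C->CAC

  step 3 ⇒ step 4: CACCCBCACCACCCBCACCACCACCCBCACCCBCACCACCCBCACCACCACCCBCACCCBCACCACCCBCACCACCACCCBCACCCBCACCACCACCCACACCCBCAC ⇒ CAC·CCB·CAC·CAC·CAC·CCA·CAC·CCB·CAC·CAC·CCB·CAC·CAC·CAC·CCA·CAC·CCB·CAC·CAC·CCB·CAC·CAC·CCB·CAC·CAC·CAC·CCA·CAC·CCB·CAC·CAC·CAC·CCA·CAC·CCB·CAC·CAC·CCB·CAC·CAC·CAC·CCA·CAC·CCB·CAC·CAC·CCB·CAC·CAC·CCB·CAC·CAC·CAC·CCA·CAC·CCB·CAC·CAC·CAC·CCA·CAC·CCB·CAC·CAC·CCB·CAC·CAC·CAC·CCA·CAC·CCB·CAC·CAC·CCB·CAC·CAC·CCB·CAC·CAC·CAC·CCA·CAC·CCB·CAC·CAC·CAC·CCA·CAC·CCB·CAC·CAC·CCB·CAC·CAC·CCB·CAC·CAC·CAC·CCB·CAC·CCB·CAC·CAC·CAC·CCA·CAC·CCB·CAC
    A ↦ CCB
    B ↦ CCA
    C ↦ CAC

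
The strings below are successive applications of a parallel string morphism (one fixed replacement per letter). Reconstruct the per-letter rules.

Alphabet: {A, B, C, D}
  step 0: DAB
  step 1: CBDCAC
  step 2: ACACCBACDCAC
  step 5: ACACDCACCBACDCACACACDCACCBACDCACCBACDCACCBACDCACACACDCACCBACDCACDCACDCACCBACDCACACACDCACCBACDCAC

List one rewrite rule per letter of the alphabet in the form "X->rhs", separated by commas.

A->DC, B->AC, C->AC, D->CB

  step 1 ⇒ step 2: CBDCAC ⇒ AC·AC·CB·AC·DC·AC
    A ↦ DC
    B ↦ AC
    C ↦ AC
    D ↦ CB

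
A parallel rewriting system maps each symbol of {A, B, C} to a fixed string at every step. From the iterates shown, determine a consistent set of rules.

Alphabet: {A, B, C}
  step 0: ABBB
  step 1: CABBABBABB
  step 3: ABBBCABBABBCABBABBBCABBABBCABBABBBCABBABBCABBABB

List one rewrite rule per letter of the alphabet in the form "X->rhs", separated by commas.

  step 0 ⇒ step 1: ABBB ⇒ C·ABB·ABB·ABB
    A ↦ C
    B ↦ ABB
    C ↦ B  (constrained at step 1)

A->C, B->ABB, C->B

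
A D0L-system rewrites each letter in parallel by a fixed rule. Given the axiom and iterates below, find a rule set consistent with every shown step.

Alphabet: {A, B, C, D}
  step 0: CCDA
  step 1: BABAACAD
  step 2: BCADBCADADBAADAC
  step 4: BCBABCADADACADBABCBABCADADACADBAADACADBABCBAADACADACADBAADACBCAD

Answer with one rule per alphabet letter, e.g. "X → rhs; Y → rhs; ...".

  step 1 ⇒ step 2: BABAACAD ⇒ BC·AD·BC·AD·AD·BA·AD·AC
    A ↦ AD
    B ↦ BC
    C ↦ BA
    D ↦ AC

A->AD, B->BC, C->BA, D->AC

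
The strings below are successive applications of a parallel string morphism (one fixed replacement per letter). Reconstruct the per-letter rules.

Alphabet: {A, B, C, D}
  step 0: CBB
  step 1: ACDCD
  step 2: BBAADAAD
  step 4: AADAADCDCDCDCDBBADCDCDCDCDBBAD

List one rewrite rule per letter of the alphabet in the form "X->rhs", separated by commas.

A->BB, B->CD, C->A, D->AD

  step 1 ⇒ step 2: ACDCD ⇒ BB·A·AD·A·AD
    A ↦ BB
    C ↦ A
    D ↦ AD
  step 0 ⇒ step 1: CBB ⇒ A·CD·CD
    B ↦ CD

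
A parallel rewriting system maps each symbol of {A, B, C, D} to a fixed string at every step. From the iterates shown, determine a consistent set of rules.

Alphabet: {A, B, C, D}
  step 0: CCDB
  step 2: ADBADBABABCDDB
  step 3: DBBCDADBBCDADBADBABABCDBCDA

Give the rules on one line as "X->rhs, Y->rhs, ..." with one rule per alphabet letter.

A->DB, B->A, C->BA, D->BCD

  step 2 ⇒ step 3: ADBADBABABCDDB ⇒ DB·BCD·A·DB·BCD·A·DB·A·DB·A·BA·BCD·BCD·A
    A ↦ DB
    B ↦ A
    C ↦ BA
    D ↦ BCD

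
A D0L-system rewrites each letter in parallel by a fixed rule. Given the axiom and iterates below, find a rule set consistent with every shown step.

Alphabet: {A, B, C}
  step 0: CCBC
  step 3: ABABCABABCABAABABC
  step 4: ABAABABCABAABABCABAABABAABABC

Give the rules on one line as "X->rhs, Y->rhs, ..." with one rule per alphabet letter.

  step 3 ⇒ step 4: ABABCABABCABAABABC ⇒ AB·A·AB·A·BC·AB·A·AB·A·BC·AB·A·AB·AB·A·AB·A·BC
    A ↦ AB
    B ↦ A
    C ↦ BC

A->AB, B->A, C->BC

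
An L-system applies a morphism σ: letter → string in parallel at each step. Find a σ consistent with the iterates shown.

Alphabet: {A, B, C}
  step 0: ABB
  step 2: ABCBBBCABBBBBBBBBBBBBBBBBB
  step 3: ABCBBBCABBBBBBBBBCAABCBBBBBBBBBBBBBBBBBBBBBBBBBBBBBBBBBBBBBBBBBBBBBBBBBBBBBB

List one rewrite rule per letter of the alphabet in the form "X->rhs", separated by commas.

  step 2 ⇒ step 3: ABCBBBCABBBBBBBBBBBBBBBBBB ⇒ ABC·BBB·CA·BBB·BBB·BBB·CA·ABC·BBB·BBB·BBB·BBB·BBB·BBB·BBB·BBB·BBB·BBB·BBB·BBB·BBB·BBB·BBB·BBB·BBB·BBB
    A ↦ ABC
    B ↦ BBB
    C ↦ CA

A->ABC, B->BBB, C->CA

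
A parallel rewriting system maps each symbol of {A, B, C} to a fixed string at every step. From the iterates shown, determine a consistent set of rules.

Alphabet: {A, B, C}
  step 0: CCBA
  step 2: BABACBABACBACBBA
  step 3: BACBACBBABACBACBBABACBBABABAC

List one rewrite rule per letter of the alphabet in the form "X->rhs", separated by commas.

A->C, B->BA, C->BBA

  step 2 ⇒ step 3: BABACBABACBACBBA ⇒ BA·C·BA·C·BBA·BA·C·BA·C·BBA·BA·C·BBA·BA·BA·C
    A ↦ C
    B ↦ BA
    C ↦ BBA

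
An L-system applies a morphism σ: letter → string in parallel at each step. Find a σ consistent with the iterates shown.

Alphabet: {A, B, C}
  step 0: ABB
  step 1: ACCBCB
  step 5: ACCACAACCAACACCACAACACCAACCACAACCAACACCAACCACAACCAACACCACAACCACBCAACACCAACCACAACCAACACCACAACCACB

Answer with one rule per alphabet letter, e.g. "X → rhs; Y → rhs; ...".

A->AC, B->CB, C->CA

  step 0 ⇒ step 1: ABB ⇒ AC·CB·CB
    A ↦ AC
    B ↦ CB
    C ↦ CA  (constrained at step 1)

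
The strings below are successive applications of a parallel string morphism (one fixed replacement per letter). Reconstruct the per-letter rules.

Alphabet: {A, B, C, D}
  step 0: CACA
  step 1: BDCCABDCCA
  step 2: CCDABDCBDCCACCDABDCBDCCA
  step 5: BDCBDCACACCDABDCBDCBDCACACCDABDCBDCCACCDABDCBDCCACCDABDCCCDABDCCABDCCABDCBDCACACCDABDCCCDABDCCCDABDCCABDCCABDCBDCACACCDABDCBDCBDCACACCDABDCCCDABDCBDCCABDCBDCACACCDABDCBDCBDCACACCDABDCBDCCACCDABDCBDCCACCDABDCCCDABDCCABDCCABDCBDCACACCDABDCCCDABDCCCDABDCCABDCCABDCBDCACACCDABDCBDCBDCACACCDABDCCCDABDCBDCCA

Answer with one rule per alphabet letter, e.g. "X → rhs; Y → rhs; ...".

A->CA, B->CCD, C->BDC, D->A

  step 1 ⇒ step 2: BDCCABDCCA ⇒ CCD·A·BDC·BDC·CA·CCD·A·BDC·BDC·CA
    A ↦ CA
    B ↦ CCD
    C ↦ BDC
    D ↦ A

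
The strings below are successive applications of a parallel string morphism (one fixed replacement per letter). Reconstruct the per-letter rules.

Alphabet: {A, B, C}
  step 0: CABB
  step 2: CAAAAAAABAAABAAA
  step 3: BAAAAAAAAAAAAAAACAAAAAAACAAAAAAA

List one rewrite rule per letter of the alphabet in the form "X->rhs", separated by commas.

  step 2 ⇒ step 3: CAAAAAAABAAABAAA ⇒ BA·AA·AA·AA·AA·AA·AA·AA·CA·AA·AA·AA·CA·AA·AA·AA
    A ↦ AA
    B ↦ CA
    C ↦ BA

A->AA, B->CA, C->BA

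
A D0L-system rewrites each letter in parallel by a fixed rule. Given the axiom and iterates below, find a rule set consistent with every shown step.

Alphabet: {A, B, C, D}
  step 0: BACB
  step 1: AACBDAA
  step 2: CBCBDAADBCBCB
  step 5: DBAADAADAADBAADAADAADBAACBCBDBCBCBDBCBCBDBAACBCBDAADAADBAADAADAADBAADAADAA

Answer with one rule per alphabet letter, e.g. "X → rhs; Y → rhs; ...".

  step 1 ⇒ step 2: AACBDAA ⇒ CB·CB·D·AA·DB·CB·CB
    A ↦ CB
    B ↦ AA
    C ↦ D
    D ↦ DB

A->CB, B->AA, C->D, D->DB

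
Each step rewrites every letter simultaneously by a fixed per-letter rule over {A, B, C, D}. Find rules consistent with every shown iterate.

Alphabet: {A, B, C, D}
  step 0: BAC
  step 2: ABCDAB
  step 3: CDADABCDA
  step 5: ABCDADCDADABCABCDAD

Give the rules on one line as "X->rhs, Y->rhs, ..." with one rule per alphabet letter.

A->C, B->DA, C->D, D->AB

  step 2 ⇒ step 3: ABCDAB ⇒ C·DA·D·AB·C·DA
    A ↦ C
    B ↦ DA
    C ↦ D
    D ↦ AB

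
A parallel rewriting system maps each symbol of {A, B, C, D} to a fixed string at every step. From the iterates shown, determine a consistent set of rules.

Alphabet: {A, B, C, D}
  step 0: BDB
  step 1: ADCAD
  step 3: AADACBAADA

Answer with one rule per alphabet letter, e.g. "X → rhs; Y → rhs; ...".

  step 0 ⇒ step 1: BDB ⇒ AD·C·AD
    B ↦ AD
    D ↦ C
    A ↦ CB  (constrained at step 1)
    C ↦ A  (constrained at step 1)

A->CB, B->AD, C->A, D->C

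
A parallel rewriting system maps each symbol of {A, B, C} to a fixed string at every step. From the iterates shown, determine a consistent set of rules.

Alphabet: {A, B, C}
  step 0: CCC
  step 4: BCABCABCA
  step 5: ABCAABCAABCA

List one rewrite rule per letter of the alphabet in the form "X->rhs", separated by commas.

A->CA, B->A, C->B

  step 4 ⇒ step 5: BCABCABCA ⇒ A·B·CA·A·B·CA·A·B·CA
    A ↦ CA
    B ↦ A
    C ↦ B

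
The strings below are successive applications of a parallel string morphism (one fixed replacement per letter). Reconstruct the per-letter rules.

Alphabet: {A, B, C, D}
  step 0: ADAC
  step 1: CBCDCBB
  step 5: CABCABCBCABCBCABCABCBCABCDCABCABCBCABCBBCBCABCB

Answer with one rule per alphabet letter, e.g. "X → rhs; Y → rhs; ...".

A->CB, B->CA, C->B, D->CD

  step 0 ⇒ step 1: ADAC ⇒ CB·CD·CB·B
    A ↦ CB
    C ↦ B
    D ↦ CD
    B ↦ CA  (constrained at step 1)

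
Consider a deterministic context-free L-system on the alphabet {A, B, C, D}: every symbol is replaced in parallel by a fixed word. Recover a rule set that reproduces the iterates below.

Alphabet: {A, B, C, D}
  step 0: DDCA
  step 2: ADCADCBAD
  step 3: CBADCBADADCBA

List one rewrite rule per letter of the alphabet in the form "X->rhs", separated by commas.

A->C, B->AD, C->D, D->BA

  step 2 ⇒ step 3: ADCADCBAD ⇒ C·BA·D·C·BA·D·AD·C·BA
    A ↦ C
    B ↦ AD
    C ↦ D
    D ↦ BA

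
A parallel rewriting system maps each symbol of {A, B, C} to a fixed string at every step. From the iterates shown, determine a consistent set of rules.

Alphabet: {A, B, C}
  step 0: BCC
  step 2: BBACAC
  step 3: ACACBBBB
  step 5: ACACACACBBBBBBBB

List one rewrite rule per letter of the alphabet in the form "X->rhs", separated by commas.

  step 2 ⇒ step 3: BBACAC ⇒ AC·AC·B·B·B·B
    A ↦ B
    B ↦ AC
    C ↦ B

A->B, B->AC, C->B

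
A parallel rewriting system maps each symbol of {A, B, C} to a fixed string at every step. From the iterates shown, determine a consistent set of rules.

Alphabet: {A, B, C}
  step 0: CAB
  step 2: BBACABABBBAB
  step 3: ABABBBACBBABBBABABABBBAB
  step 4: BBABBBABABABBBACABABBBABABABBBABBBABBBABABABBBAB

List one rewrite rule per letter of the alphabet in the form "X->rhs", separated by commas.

A->BB, B->AB, C->AC

  step 3 ⇒ step 4: ABABBBACBBABBBABABABBBAB ⇒ BB·AB·BB·AB·AB·AB·BB·AC·AB·AB·BB·AB·AB·AB·BB·AB·BB·AB·BB·AB·AB·AB·BB·AB
    A ↦ BB
    B ↦ AB
    C ↦ AC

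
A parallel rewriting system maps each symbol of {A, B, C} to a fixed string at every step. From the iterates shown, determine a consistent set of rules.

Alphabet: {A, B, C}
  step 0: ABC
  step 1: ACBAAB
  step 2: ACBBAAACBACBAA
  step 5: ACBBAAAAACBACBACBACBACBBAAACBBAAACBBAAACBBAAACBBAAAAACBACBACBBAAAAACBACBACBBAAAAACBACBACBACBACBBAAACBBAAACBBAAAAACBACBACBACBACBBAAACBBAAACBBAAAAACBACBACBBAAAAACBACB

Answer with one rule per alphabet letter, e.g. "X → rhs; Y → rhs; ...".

  step 1 ⇒ step 2: ACBAAB ⇒ ACB·B·AA·ACB·ACB·AA
    A ↦ ACB
    B ↦ AA
    C ↦ B

A->ACB, B->AA, C->B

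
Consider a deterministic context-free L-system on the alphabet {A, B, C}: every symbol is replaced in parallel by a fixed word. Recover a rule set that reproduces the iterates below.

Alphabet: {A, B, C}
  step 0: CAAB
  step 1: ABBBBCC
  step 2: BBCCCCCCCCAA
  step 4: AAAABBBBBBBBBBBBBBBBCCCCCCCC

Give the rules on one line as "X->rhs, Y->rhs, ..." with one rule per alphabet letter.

  step 1 ⇒ step 2: ABBBBCC ⇒ BB·CC·CC·CC·CC·A·A
    A ↦ BB
    B ↦ CC
    C ↦ A

A->BB, B->CC, C->A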